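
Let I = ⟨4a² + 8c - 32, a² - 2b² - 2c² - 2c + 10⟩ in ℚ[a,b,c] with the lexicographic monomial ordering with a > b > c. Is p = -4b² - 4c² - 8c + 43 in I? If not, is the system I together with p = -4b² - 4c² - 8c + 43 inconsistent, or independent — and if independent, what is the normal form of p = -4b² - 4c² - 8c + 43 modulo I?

First compute the reduced Gröbner basis of I by Buchberger's algorithm.
f_1 = 4a² + 8c - 32, LT = a².
f_2 = a² - 2b² - 2c² - 2c + 10, LT = a².

S(f_1,f_2): lcm = a². S = 2b² + 2c² + 4c - 18.
  leading term b²: no divisor's leading term divides it; move 2b² to the remainder.
  leading term c²: no divisor's leading term divides it; move 2c² to the remainder.
  leading term c: no divisor's leading term divides it; move 4c to the remainder.
  leading term 1: no divisor's leading term divides it; move -18 to the remainder.
  remainder 2b² + 2c² + 4c - 18 ≠ 0; add h_3 = 2b² + 2c² + 4c - 18 to the basis.

The other S-polynomials (S(f_1,h_3), S(f_2,h_3)) all reduce to 0 modulo the current basis, so we have a Gröbner basis.
Inter-reduce: drop elements whose leading term is divisible by another's, tail-reduce, and make monic.
Reduced Gröbner basis: {a² + 2c - 8, b² + c² + 2c - 9}.
Label its elements g_1 = a² + 2c - 8, g_2 = b² + c² + 2c - 9.

Reduce p = -4b² - 4c² - 8c + 43 modulo G:
  leading term b²: subtract (-4)·g_2 from -4b² - 4c² - 8c + 43 → 7
  leading term 1: no divisor's leading term divides it; move 7 to the remainder.
  normal form = 7.
The normal form is nonzero, so p ∉ I. Since p minus its normal form lies in I, I + (p) = I + (r) where r = 7; decide whether this ideal is the whole ring.
Here r = 7 is a nonzero constant, hence a unit: 1 ∈ I + (p), the Gröbner basis of I + (p) is {1}, and the enlarged system has no common solution — adjoining p is inconsistent.

The remainder on division by a Gröbner basis is unique — it is the normal form.

Adjoining -4b² - 4c² - 8c + 43 makes the ideal the whole ring: the system is inconsistent.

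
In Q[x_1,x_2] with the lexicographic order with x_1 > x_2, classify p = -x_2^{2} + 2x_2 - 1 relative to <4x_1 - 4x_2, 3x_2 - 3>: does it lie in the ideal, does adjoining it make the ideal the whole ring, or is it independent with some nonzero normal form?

-x_2^{2} + 2x_2 - 1 lies in I (it reduces to 0).

First compute the reduced Gröbner basis of I by Buchberger's algorithm.
f_1 = 4x_1 - 4x_2, LT = x_1.
f_2 = 3x_2 - 3, LT = x_2.

The S-polynomials (S(f_1,f_2)) all reduce to 0 modulo the current basis, so we have a Gröbner basis.
Inter-reduce: drop elements whose leading term is divisible by another's, tail-reduce, and make monic.
Reduced Gröbner basis: {x_1 - 1, x_2 - 1}.
Label its elements g_1 = x_1 - 1, g_2 = x_2 - 1.

Reduce p = -x_2^{2} + 2x_2 - 1 modulo G:
  leading term x_2^{2}: subtract (-x_2)·g_2 from -x_2^{2} + 2x_2 - 1 → x_2 - 1
  leading term x_2: subtract (1)·g_2 from x_2 - 1 → 0
  normal form = 0.
Since the normal form is 0, p ∈ I.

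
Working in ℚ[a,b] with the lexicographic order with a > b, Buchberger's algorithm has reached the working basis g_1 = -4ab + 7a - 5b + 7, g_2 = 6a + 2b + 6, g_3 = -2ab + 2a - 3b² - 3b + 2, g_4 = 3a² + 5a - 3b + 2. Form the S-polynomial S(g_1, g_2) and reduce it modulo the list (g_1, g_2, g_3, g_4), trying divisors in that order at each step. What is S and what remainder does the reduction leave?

lcm(LM(g_1), LM(g_2)) = ab.
S = (lcm/LT(g_1))·g_1 − (lcm/LT(g_2))·g_2 = -7/4a - ⅓b² + ¼b - 7/4.
Reduce S modulo (g_1, g_2, g_3, g_4) in that order:
  leading term a: subtract (-7/24)·g_2 from -7/4a - ⅓b² + ¼b - 7/4 → -⅓b² + ⅚b
  leading term b²: no divisor's leading term divides it; move -⅓b² to the remainder.
  leading term b: no divisor's leading term divides it; move ⅚b to the remainder.
The remainder -⅓b² + ⅚b is nonzero, so it would be added as the next basis element.

S(g_1, g_2) = -7/4a - ⅓b² + ¼b - 7/4; remainder on division = -⅓b² + ⅚b.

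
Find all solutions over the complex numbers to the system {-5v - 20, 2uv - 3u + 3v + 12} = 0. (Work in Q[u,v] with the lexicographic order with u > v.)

Compute a lex Gröbner basis by Buchberger's algorithm.
f_1 = -5v - 20, LT = v.
f_2 = 2uv - 3u + 3v + 12, LT = uv.

S(f_1,f_2): lcm = uv. S = 11/2u - 3/2v - 6.
  leading term u: no divisor's leading term divides it; move 11/2u to the remainder.
  leading term v: subtract (3/10)·f_1 from -3/2v - 6 → 0
  remainder 11/2u ≠ 0; add h_3 = 11/2u to the basis.

The other S-polynomials (S(f_1,h_3), S(f_2,h_3)) all reduce to 0 modulo the current basis, so we have a Gröbner basis.
Inter-reduce: drop elements whose leading term is divisible by another's, tail-reduce, and make monic.
Reduced Gröbner basis: {u, v + 4}.

A lex Gröbner basis eliminates variables successively. Here v + 4 depends only on v, with roots {-4}; lifting each root through the earlier basis elements recovers the full solutions.
  v = -4: the earlier basis element becomes u = 0, giving u = 0 — point (0, -4).
Substituting each solution back into the original system confirms all equations vanish.
Zero-dimensionality of the ideal guarantees finitely many solutions over ℂ.

{(0, -4)}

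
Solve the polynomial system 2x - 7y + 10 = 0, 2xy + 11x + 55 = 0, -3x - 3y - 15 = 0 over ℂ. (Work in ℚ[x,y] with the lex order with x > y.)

{(-5, 0)}

Compute a lex Gröbner basis by Buchberger's algorithm.
f_1 = 2x - 7y + 10, LT = x.
f_2 = 2xy + 11x + 55, LT = xy.
f_3 = -3x - 3y - 15, LT = x.

S(f_1,f_2): lcm = xy. S = -11/2x - 7/2y² + 5y - 55/2.
  reduce S modulo (f_1, f_2, f_3):
  remainder -7/2y² - 57/4y ≠ 0; add h_4 = -7/2y² - 57/4y to the basis.

S(f_1,f_3): lcm = x. S = -9/2y.
  reduce S modulo (f_1, f_2, f_3, h_4):
  remainder -9/2y ≠ 0; add h_5 = -9/2y to the basis.

The other S-polynomials (S(f_2,f_3), S(f_1,h_4), S(f_2,h_4), S(f_3,h_4), S(f_1,h_5), S(f_2,h_5), S(f_3,h_5), S(h_4,h_5)) all reduce to 0 modulo the current basis, so we have a Gröbner basis.
Inter-reduce: drop elements whose leading term is divisible by another's, tail-reduce, and make monic.
Reduced Gröbner basis: {x + 5, y}.

From the last basis element, y = 0, so y takes values in {0}. Each choice, substituted upward through the basis, yields the corresponding point(s) of the solution set.
  y = 0: the earlier basis element becomes x + 5 = 0, giving x = -5 — point (-5, 0).
A lex Gröbner basis triangularizes the system, enabling back-substitution.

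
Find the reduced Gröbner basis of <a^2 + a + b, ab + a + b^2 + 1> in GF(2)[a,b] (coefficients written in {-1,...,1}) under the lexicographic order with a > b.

f_1 = a^2 + a + b, LT = a^2.
f_2 = ab + a + b^2 + 1, LT = ab.

S(f_1,f_2): lcm = a^2b. S = a^2 + ab^2 + ab + a + b^2.
  reduce S modulo (f_1, f_2):
  remainder b^3 + b^2 ≠ 0; add g_3 = b^3 + b^2 to the basis.

The other S-polynomials (S(f_1,g_3), S(f_2,g_3)) all reduce to 0 modulo the current basis, so we have a Gröbner basis.

G = {a^2 + a + b, ab + a + b^2 + 1, b^3 + b^2}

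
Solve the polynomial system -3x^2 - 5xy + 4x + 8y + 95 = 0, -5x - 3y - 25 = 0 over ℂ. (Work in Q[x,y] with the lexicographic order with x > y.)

Compute a lex Gröbner basis by Buchberger's algorithm.
f_1 = -3x^2 - 5xy + 4x + 8y + 95, LT = x^2.
f_2 = -5x - 3y - 25, LT = x.

S(f_1,f_2): lcm = x^2. S = 16/15xy - 19/3x - 8/3y - 95/3.
  reduce S modulo (f_1, f_2):
  remainder -16/25y^2 - 21/5y ≠ 0; add h_3 = -16/25y^2 - 21/5y to the basis.

The other S-polynomials (S(f_1,h_3), S(f_2,h_3)) all reduce to 0 modulo the current basis, so we have a Gröbner basis.
Inter-reduce: drop elements whose leading term is divisible by another's, tail-reduce, and make monic.
Reduced Gröbner basis: {x + 3/5y + 5, y^2 + 105/16y}.

Elimination: the polynomial y^2 + 105/16y lies in the elimination ideal for y, so y ∈ {-105/16, 0}. For each such y, the remaining basis elements (now univariate) give the rest of the solution.
  y = -105/16: the earlier basis element becomes x + 17/16 = 0, giving x = -17/16 — point (-17/16, -105/16).
  y = 0: the earlier basis element becomes x + 5 = 0, giving x = -5 — point (-5, 0).
This is the nonlinear analogue of row-reducing a linear system.

{(-17/16, -105/16), (-5, 0)}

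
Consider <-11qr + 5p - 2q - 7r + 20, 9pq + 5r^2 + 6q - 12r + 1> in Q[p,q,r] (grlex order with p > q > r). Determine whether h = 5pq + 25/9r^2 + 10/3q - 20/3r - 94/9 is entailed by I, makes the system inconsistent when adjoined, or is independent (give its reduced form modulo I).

First compute the reduced Gröbner basis of I by Buchberger's algorithm.
f_1 = -11qr + 5p - 2q - 7r + 20, LT = qr.
f_2 = 9pq + 5r^2 + 6q - 12r + 1, LT = pq.

S(f_1,f_2): lcm = pqr. S = -5/9r^3 - 5/11p^2 + 2/11pq + 7/11pr - 2/3qr + 4/3r^2 - 20/11p - 1/9r.
  reduce S modulo (f_1, f_2):
  remainder -5/9r^3 - 5/11p^2 + 7/11pr + 122/99r^2 - 70/33p + 5/9r - 122/99 ≠ 0; add k_3 = -5/9r^3 - 5/11p^2 + 7/11pr + 122/99r^2 - 70/33p + 5/9r - 122/99 to the basis.

The other S-polynomials (S(f_1,k_3), S(f_2,k_3)) all reduce to 0 modulo the current basis, so we have a Gröbner basis.
Inter-reduce: drop elements whose leading term is divisible by another's, tail-reduce, and make monic.
Reduced Gröbner basis: {r^3 + 9/11p^2 - 63/55pr - 122/55r^2 + 42/11p - r + 122/55, pq + 5/9r^2 + 2/3q - 4/3r + 1/9, qr - 5/11p + 2/11q + 7/11r - 20/11}.
Label its elements g_1 = r^3 + 9/11p^2 - 63/55pr - 122/55r^2 + 42/11p - r + 122/55, g_2 = pq + 5/9r^2 + 2/3q - 4/3r + 1/9, g_3 = qr - 5/11p + 2/11q + 7/11r - 20/11.

Reduce h = 5pq + 25/9r^2 + 10/3q - 20/3r - 94/9 modulo G:
  leading term pq: subtract (5)·g_2 from 5pq + 25/9r^2 + 10/3q - 20/3r - 94/9 → -11
  leading term 1: no divisor's leading term divides it; move -11 to the remainder.
  normal form = -11.
The normal form is nonzero, so h ∉ I. Since h minus its normal form lies in I, I + (h) = I + (n) where n = -11; decide whether this ideal is the whole ring.
Here n = -11 is a nonzero constant, hence a unit: 1 ∈ I + (h), the Gröbner basis of I + (h) is {1}, and the enlarged system has no common solution — adjoining h is inconsistent.

The remainder on division by a Gröbner basis is unique — it is the normal form.

Adjoining 5pq + 25/9r^2 + 10/3q - 20/3r - 94/9 makes the ideal the whole ring: the system is inconsistent.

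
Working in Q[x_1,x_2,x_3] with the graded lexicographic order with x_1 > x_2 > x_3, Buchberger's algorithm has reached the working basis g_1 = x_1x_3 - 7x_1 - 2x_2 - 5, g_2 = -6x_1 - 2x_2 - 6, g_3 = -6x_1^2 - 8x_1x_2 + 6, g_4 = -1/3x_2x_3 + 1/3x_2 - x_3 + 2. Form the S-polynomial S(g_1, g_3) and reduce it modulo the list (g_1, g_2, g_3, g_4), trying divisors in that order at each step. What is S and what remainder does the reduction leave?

lcm(LM(g_1), LM(g_3)) = x_1^2x_3.
S = (lcm/LT(g_1))·g_1 − (lcm/LT(g_3))·g_3 = -4/3x_1x_2x_3 - 7x_1^2 - 2x_1x_2 - 5x_1 + x_3.
Reduce S modulo (g_1, g_2, g_3, g_4) in that order:
  leading term x_1x_2x_3: subtract (-4/3x_2)·g_1 from -4/3x_1x_2x_3 - 7x_1^2 - 2x_1x_2 - 5x_1 + x_3 → -7x_1^2 - 34/3x_1x_2 - 8/3x_2^2 - 5x_1 - 20/3x_2 + x_3
  leading term x_1^2: subtract (7/6x_1)·g_2 from -7x_1^2 - 34/3x_1x_2 - 8/3x_2^2 - 5x_1 - 20/3x_2 + x_3 → -9x_1x_2 - 8/3x_2^2 + 2x_1 - 20/3x_2 + x_3
  leading term x_1x_2: subtract (3/2x_2)·g_2 from -9x_1x_2 - 8/3x_2^2 + 2x_1 - 20/3x_2 + x_3 → 1/3x_2^2 + 2x_1 + 7/3x_2 + x_3
  leading term x_2^2: no divisor's leading term divides it; move 1/3x_2^2 to the remainder.
  leading term x_1: subtract (-1/3)·g_2 from 2x_1 + 7/3x_2 + x_3 → 5/3x_2 + x_3 - 2
  leading term x_2: no divisor's leading term divides it; move 5/3x_2 to the remainder.
  leading term x_3: no divisor's leading term divides it; move x_3 to the remainder.
  leading term 1: no divisor's leading term divides it; move -2 to the remainder.
The remainder 1/3x_2^2 + 5/3x_2 + x_3 - 2 is nonzero, so it would be added as the next basis element.

S(g_1, g_3) = -4/3x_1x_2x_3 - 7x_1^2 - 2x_1x_2 - 5x_1 + x_3; remainder on division = 1/3x_2^2 + 5/3x_2 + x_3 - 2.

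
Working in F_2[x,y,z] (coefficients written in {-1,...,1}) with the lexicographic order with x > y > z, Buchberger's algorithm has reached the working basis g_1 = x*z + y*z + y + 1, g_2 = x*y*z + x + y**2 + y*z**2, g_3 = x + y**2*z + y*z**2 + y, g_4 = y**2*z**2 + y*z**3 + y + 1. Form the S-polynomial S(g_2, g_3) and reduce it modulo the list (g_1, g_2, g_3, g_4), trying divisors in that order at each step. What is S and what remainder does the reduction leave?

S(g_2, g_3) = x + y**3*z**2 + y**2*z**3 + y**2*z + y**2 + y*z**2; remainder on division = 0.

lcm(LM(g_2), LM(g_3)) = x*y*z.
S = (lcm/LT(g_2))·g_2 − (lcm/LT(g_3))·g_3 = x + y**3*z**2 + y**2*z**3 + y**2*z + y**2 + y*z**2.
Reduce S modulo (g_1, g_2, g_3, g_4) in that order:
  leading term x: subtract (1)·g_3 from x + y**3*z**2 + y**2*z**3 + y**2*z + y**2 + y*z**2 → y**3*z**2 + y**2*z**3 + y**2 + y
  leading term y**3*z**2: subtract (y)·g_4 from y**3*z**2 + y**2*z**3 + y**2 + y → 0
The remainder is 0, so this S-polynomial contributes no new basis element.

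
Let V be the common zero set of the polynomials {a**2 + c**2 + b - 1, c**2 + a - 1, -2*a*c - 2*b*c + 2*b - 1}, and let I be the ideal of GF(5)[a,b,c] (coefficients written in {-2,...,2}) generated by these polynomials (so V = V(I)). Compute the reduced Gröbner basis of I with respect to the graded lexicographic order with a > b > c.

f_1 = a**2 + c**2 + b - 1, LT = a**2.
f_2 = c**2 + a - 1, LT = c**2.
f_3 = -2*a*c - 2*b*c + 2*b - 1, LT = a*c.

S(f_1,f_3): lcm = a**2*c. S = -a*b*c + c**3 + a*b + b*c + 2*a - c.
  reduce S modulo (f_1, f_2, f_3):
  remainder b**2*c + a*b - b**2 + 2*b*c + 2*a + 2*b - 2 ≠ 0; add g_4 = b**2*c + a*b - b**2 + 2*b*c + 2*a + 2*b - 2 to the basis.

S(f_2,f_3): lcm = a*c**2. S = -b*c**2 + a**2 + b*c - a + 2*c.
  reduce S modulo (f_1, f_2, f_3, g_4):
  remainder a*b + b*c - 2*b + 2*c ≠ 0; add g_5 = a*b + b*c - 2*b + 2*c to the basis.

S(f_2,g_4): lcm = b**2*c**2. S = a*b**2 - a*b*c + b**2*c - 2*b*c**2 - 2*a*c - b**2 - 2*b*c + 2*c.
  reduce S modulo (f_1, f_2, f_3, g_4, g_5):
  remainder b**2 - 2*a - b - 2 ≠ 0; add g_6 = b**2 - 2*a - b - 2 to the basis.

The other S-polynomials (S(f_1,f_2), S(f_1,g_4), S(f_3,g_4), S(f_1,g_5), S(f_2,g_5), S(f_3,g_5), S(g_4,g_5), S(f_1,g_6), S(f_2,g_6), S(f_3,g_6), S(g_4,g_6), S(g_5,g_6)) all reduce to 0 modulo the current basis, so we have a Gröbner basis.
Inter-reduce: drop elements whose leading term is divisible by another's, tail-reduce, and make monic.

G = {a**2 - a + b, a*b + b*c - 2*b + 2*c, a*c + b*c - b - 2, b**2 - 2*a - b - 2, c**2 + a - 1}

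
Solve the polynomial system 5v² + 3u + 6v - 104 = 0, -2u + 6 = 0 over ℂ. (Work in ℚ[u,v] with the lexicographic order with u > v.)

Compute a lex Gröbner basis by Buchberger's algorithm.
f_1 = 3u + 5v² + 6v - 104, LT = u.
f_2 = -2u + 6, LT = u.

S(f_1,f_2): lcm = u. S = 5/3v² + 2v - 95/3.
  leading term v²: no divisor's leading term divides it; move 5/3v² to the remainder.
  leading term v: no divisor's leading term divides it; move 2v to the remainder.
  leading term 1: no divisor's leading term divides it; move -95/3 to the remainder.
  remainder 5/3v² + 2v - 95/3 ≠ 0; add h_3 = 5/3v² + 2v - 95/3 to the basis.

The other S-polynomials (S(f_1,h_3), S(f_2,h_3)) all reduce to 0 modulo the current basis, so we have a Gröbner basis.
Inter-reduce: drop elements whose leading term is divisible by another's, tail-reduce, and make monic.
Reduced Gröbner basis: {u - 3, v² + 6/5v - 19}.

The lex basis is triangular: the last element involves only v. Solving v² + 6/5v - 19 = 0 gives v ∈ {-5, 19/5}; substituting each value into the earlier elements determines the remaining variables.
  v = -5: the earlier basis element becomes u - 3 = 0, giving u = 3 — point (3, -5).
  v = 19/5: the earlier basis element becomes u - 3 = 0, giving u = 3 — point (3, 19/5).
Check: every point annihilates each of the original generators.

{(3, -5), (3, 19/5)}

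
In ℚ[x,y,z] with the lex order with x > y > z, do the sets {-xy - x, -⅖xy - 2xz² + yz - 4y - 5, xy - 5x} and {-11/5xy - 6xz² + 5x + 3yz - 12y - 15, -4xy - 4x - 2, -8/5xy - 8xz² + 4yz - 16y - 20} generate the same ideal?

Two ideals are equal iff their reduced Gröbner bases coincide (the reduced basis is unique for a fixed ordering).
Buchberger on the first generating set:
f_1 = -xy - x, LT = xy.
f_2 = -⅖xy - 2xz² + yz - 4y - 5, LT = xy.
f_3 = xy - 5x, LT = xy.

S(f_1,f_2): lcm = xy. S = -5xz² + x + 5/2yz - 10y - 25/2.
  reduce S modulo (f_1, f_2, f_3):
  remainder -5xz² + x + 5/2yz - 10y - 25/2 ≠ 0; add g_4 = -5xz² + x + 5/2yz - 10y - 25/2 to the basis.

S(f_1,f_3): lcm = xy. S = 6x.
  reduce S modulo (f_1, f_2, f_3, g_4):
  remainder 6x ≠ 0; add g_5 = 6x to the basis.

S(f_1,g_4): lcm = xyz². S = ⅕xy + xz² + ½y²z - 2y² - 5/2y.
  reduce S modulo (f_1, f_2, f_3, g_4, g_5):
  remainder ½y²z - 2y² + ½yz - 9/2y - 5/2 ≠ 0; add g_6 = ½y²z - 2y² + ½yz - 9/2y - 5/2 to the basis.

S(f_3,g_4): lcm = xyz². S = ⅕xy - 5xz² + ½y²z - 2y² - 5/2y.
  reduce S modulo (f_1, f_2, f_3, g_4, g_5, g_6):
  remainder -3yz + 12y + 15 ≠ 0; add g_7 = -3yz + 12y + 15 to the basis.

The other S-polynomials (S(f_2,f_3), S(f_2,g_4), S(f_1,g_5), S(f_2,g_5), S(f_3,g_5), S(g_4,g_5), S(f_1,g_6), S(f_2,g_6), S(f_3,g_6), S(g_4,g_6), S(g_5,g_6), S(f_1,g_7), S(f_2,g_7), S(f_3,g_7), S(g_4,g_7), S(g_5,g_7), S(g_6,g_7)) all reduce to 0 modulo the current basis, so we have a Gröbner basis.
Inter-reduce: drop elements whose leading term is divisible by another's, tail-reduce, and make monic.
Reduced Gröbner basis: {x, yz - 4y - 5}.

Buchberger on the second generating set:
h_1 = -11/5xy - 6xz² + 5x + 3yz - 12y - 15, LT = xy.
h_2 = -4xy - 4x - 2, LT = xy.
h_3 = -8/5xy - 8xz² + 4yz - 16y - 20, LT = xy.

S(h_1,h_2): lcm = xy. S = 30/11xz² - 36/11x - 15/11yz + 60/11y + 139/22.
  reduce S modulo (h_1, h_2, h_3):
  remainder 30/11xz² - 36/11x - 15/11yz + 60/11y + 139/22 ≠ 0; add k_4 = 30/11xz² - 36/11x - 15/11yz + 60/11y + 139/22 to the basis.

S(h_1,h_3): lcm = xy. S = -25/11xz² - 25/11x + 25/22yz - 50/11y - 125/22.
  reduce S modulo (h_1, h_2, h_3, k_4):
  remainder -5x - 5/12 ≠ 0; add k_5 = -5x - 5/12 to the basis.

S(h_1,k_4): lcm = xyz². S = 6/5xy + 30/11xz⁴ - 25/11xz² + ½y²z - 2y² - 15/11yz³ + 60/11yz² - 139/60y + 75/11z².
  reduce S modulo (h_1, h_2, h_3, k_4, k_5):
  remainder ½y²z - 2y² + ½yz - 259/60y + ½z² - 35/12 ≠ 0; add k_6 = ½y²z - 2y² + ½yz - 259/60y + ½z² - 35/12 to the basis.

S(h_3,k_4): lcm = xyz². S = 6/5xy + 5xz⁴ + ½y²z - 2y² - 5/2yz³ + 10yz² - 139/60y + 25/2z².
  reduce S modulo (h_1, h_2, h_3, k_4, k_5, k_6):
  remainder 5/2yz - 10y + 5/12z² - 145/12 ≠ 0; add k_7 = 5/2yz - 10y + 5/12z² - 145/12 to the basis.

S(h_1,k_5): lcm = xy. S = 30/11xz² - 25/11x - 15/11yz + 709/132y + 75/11.
  reduce S modulo (h_1, h_2, h_3, k_4, k_5, k_6, k_7):
  remainder -1/12y + 5/12 ≠ 0; add k_8 = -1/12y + 5/12 to the basis.

S(h_3,k_6): lcm = xy²z. S = 4xy² + 5xyz³ - xyz + 259/30xy - xz² + 35/6x - 5/2y²z² + 10y²z + 25/2yz.
  reduce S modulo (h_1, h_2, h_3, k_4, k_5, k_6, k_7, k_8):
  remainder -5/72z² - 25/12z + 745/72 ≠ 0; add k_9 = -5/72z² - 25/12z + 745/72 to the basis.

The other S-polynomials (S(h_2,h_3), S(h_2,k_4), S(h_2,k_5), S(h_3,k_5), S(k_4,k_5), S(h_1,k_6), S(h_2,k_6), S(k_4,k_6), S(k_5,k_6), S(h_1,k_7), S(h_2,k_7), S(h_3,k_7), S(k_4,k_7), S(k_5,k_7), S(k_6,k_7), S(h_1,k_8), S(h_2,k_8), S(h_3,k_8), S(k_4,k_8), S(k_5,k_8), S(k_6,k_8), S(k_7,k_8), S(h_1,k_9), S(h_2,k_9), S(h_3,k_9), S(k_4,k_9), S(k_5,k_9), S(k_6,k_9), S(k_7,k_9), S(k_8,k_9)) all reduce to 0 modulo the current basis, so we have a Gröbner basis.
Inter-reduce: drop elements whose leading term is divisible by another's, tail-reduce, and make monic.
Reduced Gröbner basis: {x + 1/12, y - 5, z² + 30z - 149}.

Since the reduced bases disagree, the two ideals are not the same.
The same test decides containment: I ⊆ J iff every generator of I reduces to 0 modulo a Gröbner basis of J.

No, the ideals differ.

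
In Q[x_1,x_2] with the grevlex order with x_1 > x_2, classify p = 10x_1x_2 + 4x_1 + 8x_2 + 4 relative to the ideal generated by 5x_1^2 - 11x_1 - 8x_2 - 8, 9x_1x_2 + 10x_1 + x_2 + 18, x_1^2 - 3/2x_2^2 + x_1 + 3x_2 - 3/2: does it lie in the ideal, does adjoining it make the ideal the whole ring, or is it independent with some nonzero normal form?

Adjoining 10x_1x_2 + 4x_1 + 8x_2 + 4 makes the ideal the whole ring: the system is inconsistent.

First compute the reduced Gröbner basis of I by Buchberger's algorithm.
f_1 = 5x_1^2 - 11x_1 - 8x_2 - 8, LT = x_1^2.
f_2 = 9x_1x_2 + 10x_1 + x_2 + 18, LT = x_1x_2.
f_3 = x_1^2 - 3/2x_2^2 + x_1 + 3x_2 - 3/2, LT = x_1^2.

S(f_1,f_2): lcm = x_1^2x_2. S = -10/9x_1^2 - 104/45x_1x_2 - 8/5x_2^2 - 2x_1 - 8/5x_2.
  leading term x_1^2: subtract (-2/9)·f_1 from -10/9x_1^2 - 104/45x_1x_2 - 8/5x_2^2 - 2x_1 - 8/5x_2 → -104/45x_1x_2 - 8/5x_2^2 - 40/9x_1 - 152/45x_2 - 16/9
  leading term x_1x_2: subtract (-104/405)·f_2 from -104/45x_1x_2 - 8/5x_2^2 - 40/9x_1 - 152/45x_2 - 16/9 → -8/5x_2^2 - 152/81x_1 - 1264/405x_2 + 128/45
  leading term x_2^2: no divisor's leading term divides it; move -8/5x_2^2 to the remainder.
  leading term x_1: no divisor's leading term divides it; move -152/81x_1 to the remainder.
  leading term x_2: no divisor's leading term divides it; move -1264/405x_2 to the remainder.
  leading term 1: no divisor's leading term divides it; move 128/45 to the remainder.
  remainder -8/5x_2^2 - 152/81x_1 - 1264/405x_2 + 128/45 ≠ 0; add h_4 = -8/5x_2^2 - 152/81x_1 - 1264/405x_2 + 128/45 to the basis.

S(f_1,f_3): lcm = x_1^2. S = 3/2x_2^2 - 16/5x_1 - 23/5x_2 - 1/10.
  leading term x_2^2: subtract (-15/16)·h_4 from 3/2x_2^2 - 16/5x_1 - 23/5x_2 - 1/10 → -1339/270x_1 - 1016/135x_2 + 77/30
  leading term x_1: no divisor's leading term divides it; move -1339/270x_1 to the remainder.
  leading term x_2: no divisor's leading term divides it; move -1016/135x_2 to the remainder.
  leading term 1: no divisor's leading term divides it; move 77/30 to the remainder.
  remainder -1339/270x_1 - 1016/135x_2 + 77/30 ≠ 0; add h_5 = -1339/270x_1 - 1016/135x_2 + 77/30 to the basis.

S(f_2,f_3): lcm = x_1^2x_2. S = 3/2x_2^3 + 10/9x_1^2 - 8/9x_1x_2 - 3x_2^2 + 2x_1 + 3/2x_2.
  leading term x_2^3: subtract (-15/16x_2)·h_4 from 3/2x_2^3 + 10/9x_1^2 - 8/9x_1x_2 - 3x_2^2 + 2x_1 + 3/2x_2 → 10/9x_1^2 - 143/54x_1x_2 - 160/27x_2^2 + 2x_1 + 25/6x_2
  leading term x_1^2: subtract (2/9)·f_1 from 10/9x_1^2 - 143/54x_1x_2 - 160/27x_2^2 + 2x_1 + 25/6x_2 → -143/54x_1x_2 - 160/27x_2^2 + 40/9x_1 + 107/18x_2 + 16/9
  leading term x_1x_2: subtract (-143/486)·f_2 from -143/54x_1x_2 - 160/27x_2^2 + 40/9x_1 + 107/18x_2 + 16/9 → -160/27x_2^2 + 1795/243x_1 + 1516/243x_2 + 191/27
  leading term x_2^2: subtract (100/27)·h_4 from -160/27x_2^2 + 1795/243x_1 + 1516/243x_2 + 191/27 → 31355/2187x_1 + 38924/2187x_2 - 841/243
  leading term x_1: subtract (-313550/108459)·h_5 from 31355/2187x_1 + 38924/2187x_2 - 841/243 → -429412/108459x_2 + 429412/108459
  leading term x_2: no divisor's leading term divides it; move -429412/108459x_2 to the remainder.
  leading term 1: no divisor's leading term divides it; move 429412/108459 to the remainder.
  remainder -429412/108459x_2 + 429412/108459 ≠ 0; add h_6 = -429412/108459x_2 + 429412/108459 to the basis.

The other S-polynomials (S(f_1,h_4), S(f_2,h_4), S(f_3,h_4), S(f_1,h_5), S(f_2,h_5), S(f_3,h_5), S(h_4,h_5), S(f_1,h_6), S(f_2,h_6), S(f_3,h_6), S(h_4,h_6), S(h_5,h_6)) all reduce to 0 modulo the current basis, so we have a Gröbner basis.
Inter-reduce: drop elements whose leading term is divisible by another's, tail-reduce, and make monic.
Reduced Gröbner basis: {x_1 + 1, x_2 - 1}.
Label its elements g_1 = x_1 + 1, g_2 = x_2 - 1.

Reduce p = 10x_1x_2 + 4x_1 + 8x_2 + 4 modulo G:
  leading term x_1x_2: subtract (10x_2)·g_1 from 10x_1x_2 + 4x_1 + 8x_2 + 4 → 4x_1 - 2x_2 + 4
  leading term x_1: subtract (4)·g_1 from 4x_1 - 2x_2 + 4 → -2x_2
  leading term x_2: subtract (-2)·g_2 from -2x_2 → -2
  leading term 1: no divisor's leading term divides it; move -2 to the remainder.
  normal form = -2.
The normal form is nonzero, so p ∉ I. Since p minus its normal form lies in I, I + (p) = I + (r) where r = -2; decide whether this ideal is the whole ring.
Here r = -2 is a nonzero constant, hence a unit: 1 ∈ I + (p), the Gröbner basis of I + (p) is {1}, and the enlarged system has no common solution — adjoining p is inconsistent.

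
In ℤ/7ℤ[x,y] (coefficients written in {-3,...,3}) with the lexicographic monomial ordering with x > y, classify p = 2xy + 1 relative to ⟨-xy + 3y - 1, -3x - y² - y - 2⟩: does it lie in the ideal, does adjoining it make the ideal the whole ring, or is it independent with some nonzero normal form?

First compute the reduced Gröbner basis of I by Buchberger's algorithm.
f_1 = -xy + 3y - 1, LT = xy.
f_2 = -3x - y² - y - 2, LT = x.

S(f_1,f_2): lcm = xy. S = 2y³ + 2y² + y + 1.
  leading term y³: no divisor's leading term divides it; move 2y³ to the remainder.
  leading term y²: no divisor's leading term divides it; move 2y² to the remainder.
  leading term y: no divisor's leading term divides it; move y to the remainder.
  leading term 1: no divisor's leading term divides it; move 1 to the remainder.
  remainder 2y³ + 2y² + y + 1 ≠ 0; add h_3 = 2y³ + 2y² + y + 1 to the basis.

The other S-polynomials (S(f_1,h_3), S(f_2,h_3)) all reduce to 0 modulo the current basis, so we have a Gröbner basis.
Inter-reduce: drop elements whose leading term is divisible by another's, tail-reduce, and make monic.
Reduced Gröbner basis: {x - 2y² - 2y + 3, y³ + y² - 3y - 3}.
Label its elements g_1 = x - 2y² - 2y + 3, g_2 = y³ + y² - 3y - 3.

Reduce p = 2xy + 1 modulo G:
  leading term xy: subtract (2y)·g_1 from 2xy + 1 → -3y³ - 3y² + y + 1
  leading term y³: subtract (-3)·g_2 from -3y³ - 3y² + y + 1 → -y - 1
  leading term y: no divisor's leading term divides it; move -y to the remainder.
  leading term 1: no divisor's leading term divides it; move -1 to the remainder.
  normal form = -y - 1.
The normal form is nonzero, so p ∉ I. Since p minus its normal form lies in I, I + (p) = I + (r) where r = -y - 1; decide whether this ideal is the whole ring.
Run Buchberger on G together with r (pairs among the g_i already reduce to 0 since G is a Gröbner basis):
g_1 = x - 2y² - 2y + 3, LT = x.
g_2 = y³ + y² - 3y - 3, LT = y³.
r = -y - 1, LT = y.

The S-polynomials (S(g_1,g_2), S(g_1,r), S(g_2,r)) all reduce to 0 modulo the current basis, so we have a Gröbner basis.
Inter-reduce: drop elements whose leading term is divisible by another's, tail-reduce, and make monic.
Reduced Gröbner basis: {x + 3, y + 1}.
The reduced Gröbner basis of I + (p) is {x + 3, y + 1} ≠ {1}, a proper ideal, so the enlarged system stays consistent: p is independent of I, with normal form -y - 1.

2xy + 1 is independent of I; its normal form modulo I is -y - 1.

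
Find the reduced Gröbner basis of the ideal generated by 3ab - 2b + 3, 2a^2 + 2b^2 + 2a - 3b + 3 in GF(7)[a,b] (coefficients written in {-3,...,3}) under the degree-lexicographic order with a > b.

f_1 = 3ab - 2b + 3, LT = ab.
f_2 = 2a^2 + 2b^2 + 2a - 3b + 3, LT = a^2.

S(f_1,f_2): lcm = a^2b. S = -b^3 + 3ab - 2b^2 + a + 2b.
  reduce S modulo (f_1, f_2):
  remainder -b^3 - 2b^2 + a - 3b - 3 ≠ 0; add g_3 = -b^3 - 2b^2 + a - 3b - 3 to the basis.

The other S-polynomials (S(f_1,g_3), S(f_2,g_3)) all reduce to 0 modulo the current basis, so we have a Gröbner basis.

G = {b^3 + 2b^2 - a + 3b + 3, a^2 + b^2 + a + 2b - 2, ab - 3b + 1}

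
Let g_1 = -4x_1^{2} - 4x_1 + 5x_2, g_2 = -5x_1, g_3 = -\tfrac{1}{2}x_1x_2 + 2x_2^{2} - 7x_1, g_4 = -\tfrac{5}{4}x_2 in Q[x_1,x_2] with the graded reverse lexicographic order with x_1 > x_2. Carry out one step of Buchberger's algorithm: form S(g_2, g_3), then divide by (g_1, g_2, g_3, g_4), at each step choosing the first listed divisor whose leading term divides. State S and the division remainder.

S(g_2, g_3) = 4x_2^{2} - 14x_1; remainder on division = 0.

lcm(LM(g_2), LM(g_3)) = x_1x_2.
S = (lcm/LT(g_2))·g_2 − (lcm/LT(g_3))·g_3 = 4x_2^{2} - 14x_1.
Reduce S modulo (g_1, g_2, g_3, g_4) in that order:
  leading term x_2^{2}: subtract (-\tfrac{16}{5}x_2)·g_4 from 4x_2^{2} - 14x_1 → -14x_1
  leading term x_1: subtract (\tfrac{14}{5})·g_2 from -14x_1 → 0
The remainder is 0, so this S-polynomial contributes no new basis element.
This is the inner loop of Buchberger's algorithm — each nonzero remainder becomes a new basis element.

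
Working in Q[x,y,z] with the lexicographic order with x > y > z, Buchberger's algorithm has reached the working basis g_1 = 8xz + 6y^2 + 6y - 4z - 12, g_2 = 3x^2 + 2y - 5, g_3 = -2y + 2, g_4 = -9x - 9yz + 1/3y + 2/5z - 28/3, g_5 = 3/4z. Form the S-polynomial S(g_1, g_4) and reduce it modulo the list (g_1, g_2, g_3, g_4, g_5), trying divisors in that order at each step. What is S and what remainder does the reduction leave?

S(g_1, g_4) = 3/4y^2 - yz^2 + 1/27yz + 3/4y + 2/45z^2 - 83/54z - 3/2; remainder on division = 0.

lcm(LM(g_1), LM(g_4)) = xz.
S = (lcm/LT(g_1))·g_1 − (lcm/LT(g_4))·g_4 = 3/4y^2 - yz^2 + 1/27yz + 3/4y + 2/45z^2 - 83/54z - 3/2.
Reduce S modulo (g_1, g_2, g_3, g_4, g_5) in that order:
  leading term y^2: subtract (-3/8y)·g_3 from 3/4y^2 - yz^2 + 1/27yz + 3/4y + 2/45z^2 - 83/54z - 3/2 → -yz^2 + 1/27yz + 3/2y + 2/45z^2 - 83/54z - 3/2
  leading term yz^2: subtract (1/2z^2)·g_3 from -yz^2 + 1/27yz + 3/2y + 2/45z^2 - 83/54z - 3/2 → 1/27yz + 3/2y - 43/45z^2 - 83/54z - 3/2
  leading term yz: subtract (-1/54z)·g_3 from 1/27yz + 3/2y - 43/45z^2 - 83/54z - 3/2 → 3/2y - 43/45z^2 - 3/2z - 3/2
  leading term y: subtract (-3/4)·g_3 from 3/2y - 43/45z^2 - 3/2z - 3/2 → -43/45z^2 - 3/2z
  leading term z^2: subtract (-172/135z)·g_5 from -43/45z^2 - 3/2z → -3/2z
  leading term z: subtract (-2)·g_5 from -3/2z → 0
The remainder is 0, so this S-polynomial contributes no new basis element.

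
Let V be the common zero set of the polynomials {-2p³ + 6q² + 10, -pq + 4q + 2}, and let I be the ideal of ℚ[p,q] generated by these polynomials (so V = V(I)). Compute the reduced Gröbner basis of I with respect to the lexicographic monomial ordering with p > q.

G = {p - ¾q⁴ + 59/4q² + 24q + 8, q⁵ - 59/3q³ - 32q² - 16q - 8/3}

f_1 = -2p³ + 6q² + 10, LT = p³.
f_2 = -pq + 4q + 2, LT = pq.

S(f_1,f_2): lcm = p³q. S = 4p²q + 2p² - 3q³ - 5q.
  leading term p²q: subtract (-4p)·f_2 from 4p²q + 2p² - 3q³ - 5q → 2p² + 16pq + 8p - 3q³ - 5q
  leading term p²: no divisor's leading term divides it; move 2p² to the remainder.
  leading term pq: subtract (-16)·f_2 from 16pq + 8p - 3q³ - 5q → 8p - 3q³ + 59q + 32
  leading term p: no divisor's leading term divides it; move 8p to the remainder.
  leading term q³: no divisor's leading term divides it; move -3q³ to the remainder.
  leading term q: no divisor's leading term divides it; move 59q to the remainder.
  leading term 1: no divisor's leading term divides it; move 32 to the remainder.
  remainder 2p² + 8p - 3q³ + 59q + 32 ≠ 0; add g_3 = 2p² + 8p - 3q³ + 59q + 32 to the basis.

S(f_1,g_3): lcm = p³. S = -4p² + 3/2pq³ - 59/2pq - 16p - 3q² - 5.
  leading term p²: subtract (-2)·g_3 from -4p² + 3/2pq³ - 59/2pq - 16p - 3q² - 5 → 3/2pq³ - 59/2pq - 6q³ - 3q² + 118q + 59
  leading term pq³: subtract (-3/2q²)·f_2 from 3/2pq³ - 59/2pq - 6q³ - 3q² + 118q + 59 → -59/2pq + 118q + 59
  leading term pq: subtract (59/2)·f_2 from -59/2pq + 118q + 59 → 0
  remainder 0.

S(f_2,g_3): lcm = p²q. S = -8pq - 2p + 3/2q⁴ - 59/2q² - 16q.
  leading term pq: subtract (8)·f_2 from -8pq - 2p + 3/2q⁴ - 59/2q² - 16q → -2p + 3/2q⁴ - 59/2q² - 48q - 16
  leading term p: no divisor's leading term divides it; move -2p to the remainder.
  leading term q⁴: no divisor's leading term divides it; move 3/2q⁴ to the remainder.
  leading term q²: no divisor's leading term divides it; move -59/2q² to the remainder.
  leading term q: no divisor's leading term divides it; move -48q to the remainder.
  leading term 1: no divisor's leading term divides it; move -16 to the remainder.
  remainder -2p + 3/2q⁴ - 59/2q² - 48q - 16 ≠ 0; add g_4 = -2p + 3/2q⁴ - 59/2q² - 48q - 16 to the basis.

S(f_1,g_4): lcm = p³. S = ¾p²q⁴ - 59/4p²q² - 24p²q - 8p² - 3q² - 5.
  leading term p²q⁴: subtract (-¾pq³)·f_2 from ¾p²q⁴ - 59/4p²q² - 24p²q - 8p² - 3q² - 5 → -59/4p²q² - 24p²q - 8p² + 3pq⁴ + 3/2pq³ - 3q² - 5
  leading term p²q²: subtract (59/4pq)·f_2 from -59/4p²q² - 24p²q - 8p² + 3pq⁴ + 3/2pq³ - 3q² - 5 → -24p²q - 8p² + 3pq⁴ + 3/2pq³ - 59pq² - 59/2pq - 3q² - 5
  leading term p²q: subtract (24p)·f_2 from -24p²q - 8p² + 3pq⁴ + 3/2pq³ - 59pq² - 59/2pq - 3q² - 5 → -8p² + 3pq⁴ + 3/2pq³ - 59pq² - 251/2pq - 48p - 3q² - 5
  leading term p²: subtract (-4)·g_3 from -8p² + 3pq⁴ + 3/2pq³ - 59pq² - 251/2pq - 48p - 3q² - 5 → 3pq⁴ + 3/2pq³ - 59pq² - 251/2pq - 16p - 12q³ - 3q² + 236q + 123
  leading term pq⁴: subtract (-3q³)·f_2 from 3pq⁴ + 3/2pq³ - 59pq² - 251/2pq - 16p - 12q³ - 3q² + 236q + 123 → 3/2pq³ - 59pq² - 251/2pq - 16p + 12q⁴ - 6q³ - 3q² + 236q + 123
  leading term pq³: subtract (-3/2q²)·f_2 from 3/2pq³ - 59pq² - 251/2pq - 16p + 12q⁴ - 6q³ - 3q² + 236q + 123 → -59pq² - 251/2pq - 16p + 12q⁴ + 236q + 123
  leading term pq²: subtract (59q)·f_2 from -59pq² - 251/2pq - 16p + 12q⁴ + 236q + 123 → -251/2pq - 16p + 12q⁴ - 236q² + 118q + 123
  leading term pq: subtract (251/2)·f_2 from -251/2pq - 16p + 12q⁴ - 236q² + 118q + 123 → -16p + 12q⁴ - 236q² - 384q - 128
  leading term p: subtract (8)·g_4 from -16p + 12q⁴ - 236q² - 384q - 128 → 0
  remainder 0.

S(f_2,g_4): lcm = pq. S = ¾q⁵ - 59/4q³ - 24q² - 12q - 2.
  leading term q⁵: no divisor's leading term divides it; move ¾q⁵ to the remainder.
  leading term q³: no divisor's leading term divides it; move -59/4q³ to the remainder.
  leading term q²: no divisor's leading term divides it; move -24q² to the remainder.
  leading term q: no divisor's leading term divides it; move -12q to the remainder.
  leading term 1: no divisor's leading term divides it; move -2 to the remainder.
  remainder ¾q⁵ - 59/4q³ - 24q² - 12q - 2 ≠ 0; add g_5 = ¾q⁵ - 59/4q³ - 24q² - 12q - 2 to the basis.

S(g_3,g_4): lcm = p². S = ¾pq⁴ - 59/4pq² - 24pq - 4p - 3/2q³ + 59/2q + 16.
  leading term pq⁴: subtract (-¾q³)·f_2 from ¾pq⁴ - 59/4pq² - 24pq - 4p - 3/2q³ + 59/2q + 16 → -59/4pq² - 24pq - 4p + 3q⁴ + 59/2q + 16
  leading term pq²: subtract (59/4q)·f_2 from -59/4pq² - 24pq - 4p + 3q⁴ + 59/2q + 16 → -24pq - 4p + 3q⁴ - 59q² + 16
  leading term pq: subtract (24)·f_2 from -24pq - 4p + 3q⁴ - 59q² + 16 → -4p + 3q⁴ - 59q² - 96q - 32
  leading term p: subtract (2)·g_4 from -4p + 3q⁴ - 59q² - 96q - 32 → 0
  remainder 0.

S(f_1,g_5): leading monomials are coprime, so the S-polynomial reduces to 0 (Buchberger's first criterion).
S(f_2,g_5): lcm = pq⁵. S = 59/3pq³ + 32pq² + 16pq + 8/3p - 4q⁵ - 2q⁴.
  leading term pq³: subtract (-59/3q²)·f_2 from 59/3pq³ + 32pq² + 16pq + 8/3p - 4q⁵ - 2q⁴ → 32pq² + 16pq + 8/3p - 4q⁵ - 2q⁴ + 236/3q³ + 118/3q²
  leading term pq²: subtract (-32q)·f_2 from 32pq² + 16pq + 8/3p - 4q⁵ - 2q⁴ + 236/3q³ + 118/3q² → 16pq + 8/3p - 4q⁵ - 2q⁴ + 236/3q³ + 502/3q² + 64q
  leading term pq: subtract (-16)·f_2 from 16pq + 8/3p - 4q⁵ - 2q⁴ + 236/3q³ + 502/3q² + 64q → 8/3p - 4q⁵ - 2q⁴ + 236/3q³ + 502/3q² + 128q + 32
  leading term p: subtract (-4/3)·g_4 from 8/3p - 4q⁵ - 2q⁴ + 236/3q³ + 502/3q² + 128q + 32 → -4q⁵ + 236/3q³ + 128q² + 64q + 32/3
  leading term q⁵: subtract (-16/3)·g_5 from -4q⁵ + 236/3q³ + 128q² + 64q + 32/3 → 0
  remainder 0.

S(g_3,g_5): leading monomials are coprime, so the S-polynomial reduces to 0 (Buchberger's first criterion).
S(g_4,g_5): leading monomials are coprime, so the S-polynomial reduces to 0 (Buchberger's first criterion).
Every S-polynomial of the final basis reduces to 0, so we have a Gröbner basis.
Inter-reduce: drop elements whose leading term is divisible by another's, tail-reduce, and make monic.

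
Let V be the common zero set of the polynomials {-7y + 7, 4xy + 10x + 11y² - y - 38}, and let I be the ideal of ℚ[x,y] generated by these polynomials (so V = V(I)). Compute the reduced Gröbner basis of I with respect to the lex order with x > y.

f_1 = -7y + 7, LT = y.
f_2 = 4xy + 10x + 11y² - y - 38, LT = xy.

S(f_1,f_2): lcm = xy. S = -7/2x - 11/4y² + ¼y + 19/2.
  reduce S modulo (f_1, f_2):
  remainder -7/2x + 7 ≠ 0; add g_3 = -7/2x + 7 to the basis.

The other S-polynomials (S(f_1,g_3), S(f_2,g_3)) all reduce to 0 modulo the current basis, so we have a Gröbner basis.
Inter-reduce: drop elements whose leading term is divisible by another's, tail-reduce, and make monic.

G = {x - 2, y - 1}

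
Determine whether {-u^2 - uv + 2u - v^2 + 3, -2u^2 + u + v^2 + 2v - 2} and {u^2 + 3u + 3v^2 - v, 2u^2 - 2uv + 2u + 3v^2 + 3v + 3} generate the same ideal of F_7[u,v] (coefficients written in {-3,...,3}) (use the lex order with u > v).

For a fixed monomial order, each ideal has a unique reduced Gröbner basis; comparing bases decides equality.
Buchberger on the first generating set:
f_1 = -u^2 - uv + 2u - v^2 + 3, LT = u^2.
f_2 = -2u^2 + u + v^2 + 2v - 2, LT = u^2.

S(f_1,f_2): lcm = u^2. S = uv + 2u - 2v^2 + v + 3.
  reduce S modulo (f_1, f_2):
  remainder uv + 2u - 2v^2 + v + 3 ≠ 0; add g_3 = uv + 2u - 2v^2 + v + 3 to the basis.

S(f_1,g_3): lcm = u^2v. S = -2u^2 + 3uv^2 - 3uv - 3u + v^3 - 3v.
  reduce S modulo (f_1, f_2, g_3):
  remainder -v^2 + 2v + 1 ≠ 0; add g_4 = -v^2 + 2v + 1 to the basis.

The other S-polynomials (S(f_2,g_3), S(f_1,g_4), S(f_2,g_4), S(g_3,g_4)) all reduce to 0 modulo the current basis, so we have a Gröbner basis.
Inter-reduce: drop elements whose leading term is divisible by another's, tail-reduce, and make monic.
Reduced Gröbner basis: {u^2 + 3u - 2v - 3, uv + 2u - 3v + 1, v^2 - 2v - 1}.

Buchberger on the second generating set:
h_1 = u^2 + 3u + 3v^2 - v, LT = u^2.
h_2 = 2u^2 - 2uv + 2u + 3v^2 + 3v + 3, LT = u^2.

S(h_1,h_2): lcm = u^2. S = uv + 2u - 2v^2 + v + 2.
  reduce S modulo (h_1, h_2):
  remainder uv + 2u - 2v^2 + v + 2 ≠ 0; add k_3 = uv + 2u - 2v^2 + v + 2 to the basis.

S(h_1,k_3): lcm = u^2v. S = -2u^2 + 2uv^2 + 2uv - 2u + 3v^3 - v^2.
  reduce S modulo (h_1, h_2, k_3):
  remainder u - v^2 + 3v - 3 ≠ 0; add k_4 = u - v^2 + 3v - 3 to the basis.

S(h_1,k_4): lcm = u^2. S = uv^2 - 3uv - u + 3v^2 - v.
  reduce S modulo (h_1, h_2, k_3, k_4):
  remainder 2v^3 + v^2 + 3v + 2 ≠ 0; add k_5 = 2v^3 + v^2 + 3v + 2 to the basis.

The other S-polynomials (S(h_2,k_3), S(h_2,k_4), S(k_3,k_4), S(h_1,k_5), S(h_2,k_5), S(k_3,k_5), S(k_4,k_5)) all reduce to 0 modulo the current basis, so we have a Gröbner basis.
Inter-reduce: drop elements whose leading term is divisible by another's, tail-reduce, and make monic.
Reduced Gröbner basis: {u - v^2 + 3v - 3, v^3 - 3v^2 - 2v + 1}.

Since the reduced bases disagree, the two ideals are not the same.

No, the ideals differ.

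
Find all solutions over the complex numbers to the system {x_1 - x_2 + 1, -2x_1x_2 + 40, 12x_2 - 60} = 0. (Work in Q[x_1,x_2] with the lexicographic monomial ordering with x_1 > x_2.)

{(4, 5)}

Compute a lex Gröbner basis by Buchberger's algorithm.
f_1 = x_1 - x_2 + 1, LT = x_1.
f_2 = -2x_1x_2 + 40, LT = x_1x_2.
f_3 = 12x_2 - 60, LT = x_2.

The S-polynomials (S(f_1,f_2), S(f_1,f_3), S(f_2,f_3)) all reduce to 0 modulo the current basis, so we have a Gröbner basis.
Inter-reduce: drop elements whose leading term is divisible by another's, tail-reduce, and make monic.
Reduced Gröbner basis: {x_1 - 4, x_2 - 5}.

A lex Gröbner basis eliminates variables successively. Here x_2 - 5 depends only on x_2, with roots {5}; lifting each root through the earlier basis elements recovers the full solutions.
  x_2 = 5: the earlier basis element becomes x_1 - 4 = 0, giving x_1 = 4 — point (4, 5).
Check: every point annihilates each of the original generators.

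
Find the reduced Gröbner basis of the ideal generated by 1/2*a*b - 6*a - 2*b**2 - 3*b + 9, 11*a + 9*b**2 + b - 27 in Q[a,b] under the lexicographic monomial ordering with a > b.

f_1 = 1/2*a*b - 6*a - 2*b**2 - 3*b + 9, LT = a*b.
f_2 = 11*a + 9*b**2 + b - 27, LT = a.

S(f_1,f_2): lcm = a*b. S = -12*a - 9/11*b**3 - 45/11*b**2 - 39/11*b + 18.
  leading term a: subtract (-12/11)·f_2 from -12*a - 9/11*b**3 - 45/11*b**2 - 39/11*b + 18 → -9/11*b**3 + 63/11*b**2 - 27/11*b - 126/11
  leading term b**3: no divisor's leading term divides it; move -9/11*b**3 to the remainder.
  leading term b**2: no divisor's leading term divides it; move 63/11*b**2 to the remainder.
  leading term b: no divisor's leading term divides it; move -27/11*b to the remainder.
  leading term 1: no divisor's leading term divides it; move -126/11 to the remainder.
  remainder -9/11*b**3 + 63/11*b**2 - 27/11*b - 126/11 ≠ 0; add g_3 = -9/11*b**3 + 63/11*b**2 - 27/11*b - 126/11 to the basis.

S(f_1,g_3): lcm = a*b**3. S = -5*a*b**2 - 3*a*b - 14*a - 4*b**4 - 6*b**3 + 18*b**2.
  leading term a*b**2: subtract (-10*b)·f_1 from -5*a*b**2 - 3*a*b - 14*a - 4*b**4 - 6*b**3 + 18*b**2 → -63*a*b - 14*a - 4*b**4 - 26*b**3 - 12*b**2 + 90*b
  leading term a*b: subtract (-126)·f_1 from -63*a*b - 14*a - 4*b**4 - 26*b**3 - 12*b**2 + 90*b → -770*a - 4*b**4 - 26*b**3 - 264*b**2 - 288*b + 1134
  leading term a: subtract (-70)·f_2 from -770*a - 4*b**4 - 26*b**3 - 264*b**2 - 288*b + 1134 → -4*b**4 - 26*b**3 + 366*b**2 - 218*b - 756
  leading term b**4: subtract (44/9*b)·g_3 from -4*b**4 - 26*b**3 + 366*b**2 - 218*b - 756 → -54*b**3 + 378*b**2 - 162*b - 756
  leading term b**3: subtract (66)·g_3 from -54*b**3 + 378*b**2 - 162*b - 756 → 0
  remainder 0.

S(f_2,g_3): leading monomials are coprime, so the S-polynomial reduces to 0 (Buchberger's first criterion).
Every S-polynomial of the final basis reduces to 0, so we have a Gröbner basis.
Inter-reduce: drop elements whose leading term is divisible by another's, tail-reduce, and make monic.

G = {a + 9/11*b**2 + 1/11*b - 27/11, b**3 - 7*b**2 + 3*b + 14}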